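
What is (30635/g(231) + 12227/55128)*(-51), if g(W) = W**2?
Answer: -1206119723/29713992 ≈ -40.591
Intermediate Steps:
(30635/g(231) + 12227/55128)*(-51) = (30635/(231**2) + 12227/55128)*(-51) = (30635/53361 + 12227*(1/55128))*(-51) = (30635*(1/53361) + 12227/55128)*(-51) = (2785/4851 + 12227/55128)*(-51) = (70948219/89141976)*(-51) = -1206119723/29713992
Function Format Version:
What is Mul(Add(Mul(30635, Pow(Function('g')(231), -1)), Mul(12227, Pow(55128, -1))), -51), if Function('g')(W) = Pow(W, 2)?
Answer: Rational(-1206119723, 29713992) ≈ -40.591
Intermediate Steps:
Mul(Add(Mul(30635, Pow(Function('g')(231), -1)), Mul(12227, Pow(55128, -1))), -51) = Mul(Add(Mul(30635, Pow(Pow(231, 2), -1)), Mul(12227, Pow(55128, -1))), -51) = Mul(Add(Mul(30635, Pow(53361, -1)), Mul(12227, Rational(1, 55128))), -51) = Mul(Add(Mul(30635, Rational(1, 53361)), Rational(12227, 55128)), -51) = Mul(Add(Rational(2785, 4851), Rational(12227, 55128)), -51) = Mul(Rational(70948219, 89141976), -51) = Rational(-1206119723, 29713992)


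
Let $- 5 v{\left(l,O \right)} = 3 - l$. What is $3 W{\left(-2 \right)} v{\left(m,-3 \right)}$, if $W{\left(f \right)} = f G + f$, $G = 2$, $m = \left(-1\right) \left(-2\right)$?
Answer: $\frac{18}{5} \approx 3.6$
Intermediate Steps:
$m = 2$
$v{\left(l,O \right)} = - \frac{3}{5} + \frac{l}{5}$ ($v{\left(l,O \right)} = - \frac{3 - l}{5} = - \frac{3}{5} + \frac{l}{5}$)
$W{\left(f \right)} = 3 f$ ($W{\left(f \right)} = f 2 + f = 2 f + f = 3 f$)
$3 W{\left(-2 \right)} v{\left(m,-3 \right)} = 3 \cdot 3 \left(-2\right) \left(- \frac{3}{5} + \frac{1}{5} \cdot 2\right) = 3 \left(-6\right) \left(- \frac{3}{5} + \frac{2}{5}\right) = \left(-18\right) \left(- \frac{1}{5}\right) = \frac{18}{5}$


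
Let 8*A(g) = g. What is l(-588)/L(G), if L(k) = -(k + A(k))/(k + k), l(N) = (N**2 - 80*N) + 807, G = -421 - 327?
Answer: -2099152/3 ≈ -6.9972e+5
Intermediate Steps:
A(g) = g/8
G = -748
l(N) = 807 + N**2 - 80*N
L(k) = -9/16 (L(k) = -(k + k/8)/(k + k) = -9*k/8/(2*k) = -9*k/8*1/(2*k) = -1*9/16 = -9/16)
l(-588)/L(G) = (807 + (-588)**2 - 80*(-588))/(-9/16) = (807 + 345744 + 47040)*(-16/9) = 393591*(-16/9) = -2099152/3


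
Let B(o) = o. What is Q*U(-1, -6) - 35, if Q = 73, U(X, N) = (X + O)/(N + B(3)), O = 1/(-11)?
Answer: -93/11 ≈ -8.4545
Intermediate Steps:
O = -1/11 ≈ -0.090909
U(X, N) = (-1/11 + X)/(3 + N) (U(X, N) = (X - 1/11)/(N + 3) = (-1/11 + X)/(3 + N))
Q*U(-1, -6) - 35 = 73*((-1/11 - 1)/(3 - 6)) - 35 = 73*(-12/11/(-3)) - 35 = 73*(-⅓*(-12/11)) - 35 = 73*(4/11) - 35 = 292/11 - 35 = -93/11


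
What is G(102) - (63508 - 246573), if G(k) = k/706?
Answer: 64621996/353 ≈ 1.8307e+5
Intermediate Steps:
G(k) = k/706 (G(k) = k*(1/706) = k/706)
G(102) - (63508 - 246573) = (1/706)*102 - (63508 - 246573) = 51/353 - 1*(-183065) = 51/353 + 183065 = 64621996/353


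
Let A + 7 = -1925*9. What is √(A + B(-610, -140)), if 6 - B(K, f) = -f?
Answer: I*√17466 ≈ 132.16*I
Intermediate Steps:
B(K, f) = 6 + f (B(K, f) = 6 - (-1)*f = 6 + f)
A = -17332 (A = -7 - 1925*9 = -7 - 17325 = -17332)
√(A + B(-610, -140)) = √(-17332 + (6 - 140)) = √(-17332 - 134) = √(-17466) = I*√17466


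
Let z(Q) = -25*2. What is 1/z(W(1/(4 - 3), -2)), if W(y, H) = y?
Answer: -1/50 ≈ -0.020000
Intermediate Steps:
z(Q) = -50
1/z(W(1/(4 - 3), -2)) = 1/(-50) = -1/50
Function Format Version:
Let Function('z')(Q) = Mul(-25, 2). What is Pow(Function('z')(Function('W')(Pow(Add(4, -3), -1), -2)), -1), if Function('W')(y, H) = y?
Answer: Rational(-1, 50) ≈ -0.020000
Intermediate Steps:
Function('z')(Q) = -50
Pow(Function('z')(Function('W')(Pow(Add(4, -3), -1), -2)), -1) = Pow(-50, -1) = Rational(-1, 50)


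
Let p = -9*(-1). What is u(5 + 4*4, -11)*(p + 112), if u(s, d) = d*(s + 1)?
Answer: -29282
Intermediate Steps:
p = 9
u(s, d) = d*(1 + s)
u(5 + 4*4, -11)*(p + 112) = (-11*(1 + (5 + 4*4)))*(9 + 112) = -11*(1 + (5 + 16))*121 = -11*(1 + 21)*121 = -11*22*121 = -242*121 = -29282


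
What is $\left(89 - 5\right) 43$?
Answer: $3612$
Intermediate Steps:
$\left(89 - 5\right) 43 = 84 \cdot 43 = 3612$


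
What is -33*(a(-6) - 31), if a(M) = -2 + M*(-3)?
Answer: 495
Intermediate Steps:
a(M) = -2 - 3*M
-33*(a(-6) - 31) = -33*((-2 - 3*(-6)) - 31) = -33*((-2 + 18) - 31) = -33*(16 - 31) = -33*(-15) = 495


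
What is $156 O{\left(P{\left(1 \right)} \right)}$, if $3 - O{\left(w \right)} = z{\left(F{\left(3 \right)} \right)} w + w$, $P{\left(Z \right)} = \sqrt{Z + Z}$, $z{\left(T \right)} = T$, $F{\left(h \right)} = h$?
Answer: $468 - 624 \sqrt{2} \approx -414.47$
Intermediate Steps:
$P{\left(Z \right)} = \sqrt{2} \sqrt{Z}$ ($P{\left(Z \right)} = \sqrt{2 Z} = \sqrt{2} \sqrt{Z}$)
$O{\left(w \right)} = 3 - 4 w$ ($O{\left(w \right)} = 3 - \left(3 w + w\right) = 3 - 4 w$)
$156 O{\left(P{\left(1 \right)} \right)} = 156 \left(3 - 4 \sqrt{2} \sqrt{1}\right) = 156 \left(3 - 4 \sqrt{2} \cdot 1\right) = 156 \left(3 - 4 \sqrt{2}\right) = 468 - 624 \sqrt{2}$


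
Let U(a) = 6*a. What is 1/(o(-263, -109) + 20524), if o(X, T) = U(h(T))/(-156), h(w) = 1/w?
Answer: 2834/58165017 ≈ 4.8723e-5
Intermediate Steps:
o(X, T) = -1/(26*T) (o(X, T) = (6/T)/(-156) = (6/T)*(-1/156) = -1/(26*T))
1/(o(-263, -109) + 20524) = 1/(-1/26/(-109) + 20524) = 1/(-1/26*(-1/109) + 20524) = 1/(1/2834 + 20524) = 1/(58165017/2834) = 2834/58165017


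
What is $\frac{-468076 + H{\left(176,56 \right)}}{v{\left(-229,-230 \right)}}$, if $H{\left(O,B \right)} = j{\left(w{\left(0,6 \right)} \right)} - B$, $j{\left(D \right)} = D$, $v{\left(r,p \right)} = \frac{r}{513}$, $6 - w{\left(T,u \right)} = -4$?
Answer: $\frac{240146586}{229} \approx 1.0487 \cdot 10^{6}$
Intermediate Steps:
$w{\left(T,u \right)} = 10$ ($w{\left(T,u \right)} = 6 - -4 = 6 + 4 = 10$)
$v{\left(r,p \right)} = \frac{r}{513}$ ($v{\left(r,p \right)} = r \frac{1}{513} = \frac{r}{513}$)
$H{\left(O,B \right)} = 10 - B$
$\frac{-468076 + H{\left(176,56 \right)}}{v{\left(-229,-230 \right)}} = \frac{-468076 + \left(10 - 56\right)}{\frac{1}{513} \left(-229\right)} = \frac{-468076 + \left(10 - 56\right)}{- \frac{229}{513}} = \left(-468076 - 46\right) \left(- \frac{513}{229}\right) = \left(-468122\right) \left(- \frac{513}{229}\right) = \frac{240146586}{229}$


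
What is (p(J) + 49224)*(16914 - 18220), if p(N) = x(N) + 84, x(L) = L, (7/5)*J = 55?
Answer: -451132886/7 ≈ -6.4448e+7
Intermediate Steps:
J = 275/7 (J = (5/7)*55 = 275/7 ≈ 39.286)
p(N) = 84 + N (p(N) = N + 84 = 84 + N)
(p(J) + 49224)*(16914 - 18220) = ((84 + 275/7) + 49224)*(16914 - 18220) = (863/7 + 49224)*(-1306) = (345431/7)*(-1306) = -451132886/7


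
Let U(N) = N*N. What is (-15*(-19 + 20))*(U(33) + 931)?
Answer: -30300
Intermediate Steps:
U(N) = N²
(-15*(-19 + 20))*(U(33) + 931) = (-15*(-19 + 20))*(33² + 931) = (-15*1)*(1089 + 931) = -15*2020 = -30300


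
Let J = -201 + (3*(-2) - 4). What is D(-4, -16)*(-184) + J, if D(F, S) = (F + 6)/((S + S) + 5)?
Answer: -5329/27 ≈ -197.37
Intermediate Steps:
D(F, S) = (6 + F)/(5 + 2*S) (D(F, S) = (6 + F)/(2*S + 5) = (6 + F)/(5 + 2*S))
J = -211 (J = -201 + (-6 - 4) = -201 - 10 = -211)
D(-4, -16)*(-184) + J = ((6 - 4)/(5 + 2*(-16)))*(-184) - 211 = (2/(5 - 32))*(-184) - 211 = (2/(-27))*(-184) - 211 = -1/27*2*(-184) - 211 = -2/27*(-184) - 211 = 368/27 - 211 = -5329/27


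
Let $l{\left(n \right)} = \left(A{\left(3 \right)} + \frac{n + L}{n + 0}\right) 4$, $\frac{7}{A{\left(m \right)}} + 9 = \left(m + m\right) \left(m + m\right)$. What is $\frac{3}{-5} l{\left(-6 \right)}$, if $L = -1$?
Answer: $- \frac{154}{45} \approx -3.4222$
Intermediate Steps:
$A{\left(m \right)} = \frac{7}{-9 + 4 m^{2}}$ ($A{\left(m \right)} = \frac{7}{-9 + \left(m + m\right) \left(m + m\right)} = \frac{7}{-9 + 2 m 2 m} = \frac{7}{-9 + 4 m^{2}}$)
$l{\left(n \right)} = \frac{28}{27} + \frac{4 \left(-1 + n\right)}{n}$ ($l{\left(n \right)} = \left(\frac{7}{-9 + 4 \cdot 3^{2}} + \frac{n - 1}{n + 0}\right) 4 = \left(\frac{7}{-9 + 4 \cdot 9} + \frac{-1 + n}{n}\right) 4 = \left(\frac{7}{-9 + 36} + \frac{-1 + n}{n}\right) 4 = \left(\frac{7}{27} + \frac{-1 + n}{n}\right) 4 = \frac{28}{27} + \frac{4 \left(-1 + n\right)}{n}$)
$\frac{3}{-5} l{\left(-6 \right)} = \frac{3}{-5} \left(\frac{136}{27} - \frac{4}{-6}\right) = 3 \left(- \frac{1}{5}\right) \left(\frac{136}{27} - - \frac{2}{3}\right) = - \frac{3 \left(\frac{136}{27} + \frac{2}{3}\right)}{5} = \left(- \frac{3}{5}\right) \frac{154}{27} = - \frac{154}{45}$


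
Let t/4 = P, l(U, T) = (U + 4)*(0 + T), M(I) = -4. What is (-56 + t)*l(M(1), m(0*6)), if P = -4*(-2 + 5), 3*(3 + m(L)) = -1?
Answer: 0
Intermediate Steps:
m(L) = -10/3 (m(L) = -3 + (1/3)*(-1) = -3 - 1/3 = -10/3)
l(U, T) = T*(4 + U) (l(U, T) = (4 + U)*T = T*(4 + U))
P = -12 (P = -4*3 = -12)
t = -48 (t = 4*(-12) = -48)
(-56 + t)*l(M(1), m(0*6)) = (-56 - 48)*(-10*(4 - 4)/3) = -(-1040)*0/3 = -104*0 = 0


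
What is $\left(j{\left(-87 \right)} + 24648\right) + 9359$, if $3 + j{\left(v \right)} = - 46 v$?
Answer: $38006$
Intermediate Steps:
$j{\left(v \right)} = -3 - 46 v$
$\left(j{\left(-87 \right)} + 24648\right) + 9359 = \left(\left(-3 - -4002\right) + 24648\right) + 9359 = \left(\left(-3 + 4002\right) + 24648\right) + 9359 = \left(3999 + 24648\right) + 9359 = 28647 + 9359 = 38006$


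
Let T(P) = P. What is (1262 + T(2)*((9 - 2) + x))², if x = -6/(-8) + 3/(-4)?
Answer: 1628176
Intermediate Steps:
x = 0 (x = -6*(-⅛) + 3*(-¼) = ¾ - ¾ = 0)
(1262 + T(2)*((9 - 2) + x))² = (1262 + 2*((9 - 2) + 0))² = (1262 + 2*(7 + 0))² = (1262 + 2*7)² = (1262 + 14)² = 1276² = 1628176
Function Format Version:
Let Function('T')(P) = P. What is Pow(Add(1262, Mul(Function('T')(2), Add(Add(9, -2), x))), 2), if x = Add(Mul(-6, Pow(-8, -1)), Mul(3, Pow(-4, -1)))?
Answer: 1628176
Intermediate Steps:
x = 0 (x = Add(Mul(-6, Rational(-1, 8)), Mul(3, Rational(-1, 4))) = Add(Rational(3, 4), Rational(-3, 4)) = 0)
Pow(Add(1262, Mul(Function('T')(2), Add(Add(9, -2), x))), 2) = Pow(Add(1262, Mul(2, Add(Add(9, -2), 0))), 2) = Pow(Add(1262, Mul(2, Add(7, 0))), 2) = Pow(Add(1262, Mul(2, 7)), 2) = Pow(Add(1262, 14), 2) = Pow(1276, 2) = 1628176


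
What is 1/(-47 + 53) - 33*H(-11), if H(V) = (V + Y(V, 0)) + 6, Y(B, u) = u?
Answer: 991/6 ≈ 165.17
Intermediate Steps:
H(V) = 6 + V (H(V) = (V + 0) + 6 = V + 6 = 6 + V)
1/(-47 + 53) - 33*H(-11) = 1/(-47 + 53) - 33*(6 - 11) = 1/6 - 33*(-5) = ⅙ + 165 = 991/6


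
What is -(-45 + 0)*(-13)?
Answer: -585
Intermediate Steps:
-(-45 + 0)*(-13) = -(-45)*(-13) = -1*585 = -585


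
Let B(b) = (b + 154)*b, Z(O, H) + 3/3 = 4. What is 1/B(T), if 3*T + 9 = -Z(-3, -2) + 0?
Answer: -1/600 ≈ -0.0016667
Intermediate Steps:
Z(O, H) = 3 (Z(O, H) = -1 + 4 = 3)
T = -4 (T = -3 + (-1*3 + 0)/3 = -3 + (-3 + 0)/3 = -3 + (1/3)*(-3) = -3 - 1 = -4)
B(b) = b*(154 + b) (B(b) = (154 + b)*b = b*(154 + b))
1/B(T) = 1/(-4*(154 - 4)) = 1/(-4*150) = 1/(-600) = -1/600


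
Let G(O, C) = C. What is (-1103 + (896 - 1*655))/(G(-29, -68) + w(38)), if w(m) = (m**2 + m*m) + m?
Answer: -431/1429 ≈ -0.30161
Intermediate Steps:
w(m) = m + 2*m**2 (w(m) = (m**2 + m**2) + m = 2*m**2 + m = m + 2*m**2)
(-1103 + (896 - 1*655))/(G(-29, -68) + w(38)) = (-1103 + (896 - 1*655))/(-68 + 38*(1 + 2*38)) = (-1103 + (896 - 655))/(-68 + 38*(1 + 76)) = (-1103 + 241)/(-68 + 38*77) = -862/(-68 + 2926) = -862/2858 = -862*1/2858 = -431/1429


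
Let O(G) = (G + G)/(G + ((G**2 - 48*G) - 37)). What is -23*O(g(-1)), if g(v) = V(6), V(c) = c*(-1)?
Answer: 276/281 ≈ 0.98221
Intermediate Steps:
V(c) = -c
g(v) = -6 (g(v) = -1*6 = -6)
O(G) = 2*G/(-37 + G**2 - 47*G) (O(G) = (2*G)/(G + (-37 + G**2 - 48*G)) = (2*G)/(-37 + G**2 - 47*G) = 2*G/(-37 + G**2 - 47*G))
-23*O(g(-1)) = -46*(-6)/(-37 + (-6)**2 - 47*(-6)) = -46*(-6)/(-37 + 36 + 282) = -46*(-6)/281 = -23*(-12/281) = 276/281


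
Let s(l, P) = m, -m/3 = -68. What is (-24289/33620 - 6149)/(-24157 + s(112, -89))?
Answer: 206753669/805299860 ≈ 0.25674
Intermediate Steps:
m = 204 (m = -3*(-68) = 204)
s(l, P) = 204
(-24289/33620 - 6149)/(-24157 + s(112, -89)) = (-24289/33620 - 6149)/(-24157 + 204) = (-24289*1/33620 - 6149)/(-23953) = (-24289/33620 - 6149)*(-1/23953) = -206753669/33620*(-1/23953) = 206753669/805299860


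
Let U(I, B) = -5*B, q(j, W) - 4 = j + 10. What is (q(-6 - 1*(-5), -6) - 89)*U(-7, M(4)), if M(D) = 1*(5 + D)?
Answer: 3420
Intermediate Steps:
q(j, W) = 14 + j (q(j, W) = 4 + (j + 10) = 4 + (10 + j) = 14 + j)
M(D) = 5 + D
(q(-6 - 1*(-5), -6) - 89)*U(-7, M(4)) = ((14 + (-6 - 1*(-5))) - 89)*(-5*(5 + 4)) = ((14 + (-6 + 5)) - 89)*(-5*9) = ((14 - 1) - 89)*(-45) = (13 - 89)*(-45) = -76*(-45) = 3420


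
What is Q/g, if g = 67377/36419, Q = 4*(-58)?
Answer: -8449208/67377 ≈ -125.40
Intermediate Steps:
Q = -232
g = 67377/36419 (g = 67377*(1/36419) = 67377/36419 ≈ 1.8500)
Q/g = -232/67377/36419 = -232*36419/67377 = -8449208/67377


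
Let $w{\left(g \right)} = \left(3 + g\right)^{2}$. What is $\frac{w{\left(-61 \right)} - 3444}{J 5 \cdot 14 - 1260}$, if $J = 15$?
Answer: $\frac{8}{21} \approx 0.38095$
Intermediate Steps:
$\frac{w{\left(-61 \right)} - 3444}{J 5 \cdot 14 - 1260} = \frac{\left(3 - 61\right)^{2} - 3444}{15 \cdot 5 \cdot 14 - 1260} = \frac{\left(-58\right)^{2} - 3444}{75 \cdot 14 - 1260} = \frac{3364 - 3444}{1050 - 1260} = - \frac{80}{-210} = \left(-80\right) \left(- \frac{1}{210}\right) = \frac{8}{21}$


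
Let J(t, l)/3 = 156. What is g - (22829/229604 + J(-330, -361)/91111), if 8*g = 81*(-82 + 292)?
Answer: 11119448307091/5229862511 ≈ 2126.1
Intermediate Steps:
J(t, l) = 468 (J(t, l) = 3*156 = 468)
g = 8505/4 (g = (81*(-82 + 292))/8 = (81*210)/8 = (1/8)*17010 = 8505/4 ≈ 2126.3)
g - (22829/229604 + J(-330, -361)/91111) = 8505/4 - (22829/229604 + 468/91111) = 8505/4 - 1*2187427691/20919450044 = 8505/4 - 2187427691/20919450044 = 11119448307091/5229862511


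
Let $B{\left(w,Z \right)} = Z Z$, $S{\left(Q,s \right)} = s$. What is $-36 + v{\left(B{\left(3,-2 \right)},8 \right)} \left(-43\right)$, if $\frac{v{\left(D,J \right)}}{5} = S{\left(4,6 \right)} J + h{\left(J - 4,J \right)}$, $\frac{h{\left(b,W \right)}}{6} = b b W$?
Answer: $-175476$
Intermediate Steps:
$h{\left(b,W \right)} = 6 W b^{2}$ ($h{\left(b,W \right)} = 6 b b W = 6 b^{2} W = 6 W b^{2}$)
$B{\left(w,Z \right)} = Z^{2}$
$v{\left(D,J \right)} = 30 J + 30 J \left(-4 + J\right)^{2}$ ($v{\left(D,J \right)} = 5 \left(6 J + 6 J \left(J - 4\right)^{2}\right) = 5 \left(6 J + 6 J \left(-4 + J\right)^{2}\right) = 30 J + 30 J \left(-4 + J\right)^{2}$)
$-36 + v{\left(B{\left(3,-2 \right)},8 \right)} \left(-43\right) = -36 + 30 \cdot 8 \left(1 + \left(-4 + 8\right)^{2}\right) \left(-43\right) = -36 + 30 \cdot 8 \left(1 + 4^{2}\right) \left(-43\right) = -36 + 30 \cdot 8 \left(1 + 16\right) \left(-43\right) = -36 + 30 \cdot 8 \cdot 17 \left(-43\right) = -36 + 4080 \left(-43\right) = -36 - 175440 = -175476$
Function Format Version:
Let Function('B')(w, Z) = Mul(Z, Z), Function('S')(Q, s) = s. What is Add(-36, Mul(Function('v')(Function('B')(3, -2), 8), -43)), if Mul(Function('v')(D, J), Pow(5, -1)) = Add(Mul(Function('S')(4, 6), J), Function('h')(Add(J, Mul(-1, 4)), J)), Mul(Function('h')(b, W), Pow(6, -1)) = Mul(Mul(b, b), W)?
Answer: -175476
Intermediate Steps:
Function('h')(b, W) = Mul(6, W, Pow(b, 2)) (Function('h')(b, W) = Mul(6, Mul(Mul(b, b), W)) = Mul(6, Mul(Pow(b, 2), W)) = Mul(6, Mul(W, Pow(b, 2))) = Mul(6, W, Pow(b, 2)))
Function('B')(w, Z) = Pow(Z, 2)
Function('v')(D, J) = Add(Mul(30, J), Mul(30, J, Pow(Add(-4, J), 2))) (Function('v')(D, J) = Mul(5, Add(Mul(6, J), Mul(6, J, Pow(Add(J, Mul(-1, 4)), 2)))) = Mul(5, Add(Mul(6, J), Mul(6, J, Pow(Add(J, -4), 2)))) = Mul(5, Add(Mul(6, J), Mul(6, J, Pow(Add(-4, J), 2)))) = Add(Mul(30, J), Mul(30, J, Pow(Add(-4, J), 2))))
Add(-36, Mul(Function('v')(Function('B')(3, -2), 8), -43)) = Add(-36, Mul(Mul(30, 8, Add(1, Pow(Add(-4, 8), 2))), -43)) = Add(-36, Mul(Mul(30, 8, Add(1, Pow(4, 2))), -43)) = Add(-36, Mul(Mul(30, 8, Add(1, 16)), -43)) = Add(-36, Mul(Mul(30, 8, 17), -43)) = Add(-36, Mul(4080, -43)) = Add(-36, -175440) = -175476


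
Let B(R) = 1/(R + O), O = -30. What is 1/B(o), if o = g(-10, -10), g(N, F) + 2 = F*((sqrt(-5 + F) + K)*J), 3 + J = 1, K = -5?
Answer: -132 + 20*I*sqrt(15) ≈ -132.0 + 77.46*I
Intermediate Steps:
J = -2 (J = -3 + 1 = -2)
g(N, F) = -2 + F*(10 - 2*sqrt(-5 + F)) (g(N, F) = -2 + F*((sqrt(-5 + F) - 5)*(-2)) = -2 + F*((-5 + sqrt(-5 + F))*(-2)) = -2 + F*(10 - 2*sqrt(-5 + F)))
o = -102 + 20*I*sqrt(15) (o = -2 + 10*(-10) - 2*(-10)*sqrt(-5 - 10) = -2 - 100 - 2*(-10)*sqrt(-15) = -2 - 100 - 2*(-10)*I*sqrt(15) = -2 - 100 + 20*I*sqrt(15) = -102 + 20*I*sqrt(15) ≈ -102.0 + 77.46*I)
B(R) = 1/(-30 + R) (B(R) = 1/(R - 30) = 1/(-30 + R))
1/B(o) = 1/(1/(-30 + (-102 + 20*I*sqrt(15)))) = 1/(1/(-132 + 20*I*sqrt(15))) = -132 + 20*I*sqrt(15)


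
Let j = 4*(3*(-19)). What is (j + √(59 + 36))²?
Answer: (228 - √95)² ≈ 47634.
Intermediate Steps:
j = -228 (j = 4*(-57) = -228)
(j + √(59 + 36))² = (-228 + √(59 + 36))² = (-228 + √95)²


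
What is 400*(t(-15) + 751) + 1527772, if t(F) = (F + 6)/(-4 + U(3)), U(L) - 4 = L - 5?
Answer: 1829972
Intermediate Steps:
U(L) = -1 + L (U(L) = 4 + (L - 5) = 4 + (-5 + L) = -1 + L)
t(F) = -3 - F/2 (t(F) = (F + 6)/(-4 + (-1 + 3)) = (6 + F)/(-4 + 2) = (6 + F)/(-2) = (6 + F)*(-1/2) = -3 - F/2)
400*(t(-15) + 751) + 1527772 = 400*((-3 - 1/2*(-15)) + 751) + 1527772 = 400*((-3 + 15/2) + 751) + 1527772 = 400*(9/2 + 751) + 1527772 = 400*(1511/2) + 1527772 = 302200 + 1527772 = 1829972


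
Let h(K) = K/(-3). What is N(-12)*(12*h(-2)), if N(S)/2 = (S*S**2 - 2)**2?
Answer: 47886400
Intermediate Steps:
h(K) = -K/3 (h(K) = K*(-1/3) = -K/3)
N(S) = 2*(-2 + S**3)**2 (N(S) = 2*(S*S**2 - 2)**2 = 2*(S**3 - 2)**2 = 2*(-2 + S**3)**2)
N(-12)*(12*h(-2)) = (2*(-2 + (-12)**3)**2)*(12*(-1/3*(-2))) = (2*(-2 - 1728)**2)*(12*(2/3)) = (2*(-1730)**2)*8 = (2*2992900)*8 = 5985800*8 = 47886400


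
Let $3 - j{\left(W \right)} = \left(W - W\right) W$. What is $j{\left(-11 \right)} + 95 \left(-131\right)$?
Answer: $-12442$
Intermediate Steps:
$j{\left(W \right)} = 3$ ($j{\left(W \right)} = 3 - \left(W - W\right) W = 3 - 0 W = 3 - 0 = 3 + 0 = 3$)
$j{\left(-11 \right)} + 95 \left(-131\right) = 3 + 95 \left(-131\right) = 3 - 12445 = -12442$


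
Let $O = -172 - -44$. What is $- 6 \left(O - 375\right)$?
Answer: $3018$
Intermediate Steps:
$O = -128$ ($O = -172 + 44 = -128$)
$- 6 \left(O - 375\right) = - 6 \left(-128 - 375\right) = \left(-6\right) \left(-503\right) = 3018$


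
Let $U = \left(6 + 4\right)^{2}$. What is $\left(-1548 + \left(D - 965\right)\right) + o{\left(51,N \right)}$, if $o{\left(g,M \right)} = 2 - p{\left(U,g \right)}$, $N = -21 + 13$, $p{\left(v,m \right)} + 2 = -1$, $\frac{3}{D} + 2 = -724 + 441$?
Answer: $- \frac{238261}{95} \approx -2508.0$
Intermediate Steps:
$D = - \frac{1}{95}$ ($D = \frac{3}{-2 + \left(-724 + 441\right)} = \frac{3}{-2 - 283} = \frac{3}{-285} = 3 \left(- \frac{1}{285}\right) = - \frac{1}{95} \approx -0.010526$)
$U = 100$ ($U = 10^{2} = 100$)
$p{\left(v,m \right)} = -3$ ($p{\left(v,m \right)} = -2 - 1 = -3$)
$N = -8$
$o{\left(g,M \right)} = 5$ ($o{\left(g,M \right)} = 2 - -3 = 2 + 3 = 5$)
$\left(-1548 + \left(D - 965\right)\right) + o{\left(51,N \right)} = \left(-1548 - \frac{91676}{95}\right) + 5 = - \frac{238736}{95} + 5 = - \frac{238261}{95}$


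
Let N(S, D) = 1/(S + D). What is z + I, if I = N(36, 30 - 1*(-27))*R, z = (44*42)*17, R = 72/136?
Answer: 16556235/527 ≈ 31416.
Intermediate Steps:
N(S, D) = 1/(D + S)
R = 9/17 (R = 72*(1/136) = 9/17 ≈ 0.52941)
z = 31416 (z = 1848*17 = 31416)
I = 3/527 (I = (9/17)/((30 - 1*(-27)) + 36) = (9/17)/((30 + 27) + 36) = (9/17)/(57 + 36) = (9/17)/93 = (1/93)*(9/17) = 3/527 ≈ 0.0056926)
z + I = 31416 + 3/527 = 16556235/527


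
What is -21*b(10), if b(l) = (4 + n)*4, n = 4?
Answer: -672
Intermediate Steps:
b(l) = 32 (b(l) = (4 + 4)*4 = 8*4 = 32)
-21*b(10) = -21*32 = -672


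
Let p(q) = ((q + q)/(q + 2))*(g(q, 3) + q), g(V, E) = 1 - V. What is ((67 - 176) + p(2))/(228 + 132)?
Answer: -3/10 ≈ -0.30000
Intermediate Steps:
p(q) = 2*q/(2 + q) (p(q) = ((q + q)/(q + 2))*((1 - q) + q) = ((2*q)/(2 + q))*1 = (2*q/(2 + q))*1 = 2*q/(2 + q))
((67 - 176) + p(2))/(228 + 132) = ((67 - 176) + 2*2/(2 + 2))/(228 + 132) = (-109 + 2*2/4)/360 = (-109 + 2*2*(¼))*(1/360) = (-109 + 1)*(1/360) = -108*1/360 = -3/10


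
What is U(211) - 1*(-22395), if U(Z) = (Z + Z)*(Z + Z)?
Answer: 200479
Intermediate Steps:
U(Z) = 4*Z² (U(Z) = (2*Z)*(2*Z) = 4*Z²)
U(211) - 1*(-22395) = 4*211² - 1*(-22395) = 4*44521 + 22395 = 178084 + 22395 = 200479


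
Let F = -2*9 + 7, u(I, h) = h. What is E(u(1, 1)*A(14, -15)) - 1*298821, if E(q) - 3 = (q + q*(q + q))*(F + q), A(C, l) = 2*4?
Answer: -299226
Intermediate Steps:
A(C, l) = 8
F = -11 (F = -18 + 7 = -11)
E(q) = 3 + (-11 + q)*(q + 2*q²) (E(q) = 3 + (q + q*(q + q))*(-11 + q) = 3 + (q + q*(2*q))*(-11 + q) = 3 + (q + 2*q²)*(-11 + q) = 3 + (-11 + q)*(q + 2*q²))
E(u(1, 1)*A(14, -15)) - 1*298821 = (3 - 21*(1*8)² - 11*8 + 2*(1*8)³) - 1*298821 = (3 - 21*8² - 11*8 + 2*8³) - 298821 = (3 - 21*64 - 88 + 2*512) - 298821 = (3 - 1344 - 88 + 1024) - 298821 = -405 - 298821 = -299226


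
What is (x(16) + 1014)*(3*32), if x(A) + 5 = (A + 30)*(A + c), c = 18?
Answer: 247008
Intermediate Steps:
x(A) = -5 + (18 + A)*(30 + A) (x(A) = -5 + (A + 30)*(A + 18) = -5 + (30 + A)*(18 + A) = -5 + (18 + A)*(30 + A))
(x(16) + 1014)*(3*32) = ((535 + 16² + 48*16) + 1014)*(3*32) = ((535 + 256 + 768) + 1014)*96 = (1559 + 1014)*96 = 2573*96 = 247008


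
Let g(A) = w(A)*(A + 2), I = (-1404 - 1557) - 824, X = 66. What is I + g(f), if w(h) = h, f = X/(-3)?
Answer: -3345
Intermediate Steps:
I = -3785 (I = -2961 - 824 = -3785)
f = -22 (f = 66/(-3) = 66*(-⅓) = -22)
g(A) = A*(2 + A) (g(A) = A*(A + 2) = A*(2 + A))
I + g(f) = -3785 - 22*(2 - 22) = -3785 - 22*(-20) = -3785 + 440 = -3345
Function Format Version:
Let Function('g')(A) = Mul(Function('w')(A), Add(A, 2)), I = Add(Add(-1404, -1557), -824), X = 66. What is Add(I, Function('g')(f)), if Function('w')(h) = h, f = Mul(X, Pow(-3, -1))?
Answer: -3345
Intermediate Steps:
I = -3785 (I = Add(-2961, -824) = -3785)
f = -22 (f = Mul(66, Pow(-3, -1)) = Mul(66, Rational(-1, 3)) = -22)
Function('g')(A) = Mul(A, Add(2, A)) (Function('g')(A) = Mul(A, Add(A, 2)) = Mul(A, Add(2, A)))
Add(I, Function('g')(f)) = Add(-3785, Mul(-22, Add(2, -22))) = Add(-3785, Mul(-22, -20)) = Add(-3785, 440) = -3345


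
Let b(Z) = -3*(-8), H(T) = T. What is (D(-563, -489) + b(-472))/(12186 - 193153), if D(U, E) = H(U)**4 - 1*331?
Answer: -100469346654/180967 ≈ -5.5518e+5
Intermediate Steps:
b(Z) = 24
D(U, E) = -331 + U**4 (D(U, E) = U**4 - 1*331 = U**4 - 331 = -331 + U**4)
(D(-563, -489) + b(-472))/(12186 - 193153) = ((-331 + (-563)**4) + 24)/(12186 - 193153) = ((-331 + 100469346961) + 24)/(-180967) = (100469346630 + 24)*(-1/180967) = 100469346654*(-1/180967) = -100469346654/180967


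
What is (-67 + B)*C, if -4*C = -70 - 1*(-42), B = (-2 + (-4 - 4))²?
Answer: 231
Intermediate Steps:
B = 100 (B = (-2 - 8)² = (-10)² = 100)
C = 7 (C = -(-70 - 1*(-42))/4 = -(-70 + 42)/4 = -¼*(-28) = 7)
(-67 + B)*C = (-67 + 100)*7 = 33*7 = 231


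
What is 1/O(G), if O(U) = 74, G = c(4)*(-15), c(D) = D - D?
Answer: 1/74 ≈ 0.013514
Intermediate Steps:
c(D) = 0
G = 0 (G = 0*(-15) = 0)
1/O(G) = 1/74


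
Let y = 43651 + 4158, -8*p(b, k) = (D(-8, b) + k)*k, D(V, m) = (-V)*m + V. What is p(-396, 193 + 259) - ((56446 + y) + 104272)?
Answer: -54621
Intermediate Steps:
D(V, m) = V - V*m (D(V, m) = -V*m + V = V - V*m)
p(b, k) = -k*(-8 + k + 8*b)/8 (p(b, k) = -(-8*(1 - b) + k)*k/8 = -((-8 + 8*b) + k)*k/8 = -(-8 + k + 8*b)*k/8 = -k*(-8 + k + 8*b)/8)
y = 47809
p(-396, 193 + 259) - ((56446 + y) + 104272) = (193 + 259)*(8 - (193 + 259) - 8*(-396))/8 - ((56446 + 47809) + 104272) = (⅛)*452*(8 - 1*452 + 3168) - (104255 + 104272) = (⅛)*452*(8 - 452 + 3168) - 1*208527 = (⅛)*452*2724 - 208527 = 153906 - 208527 = -54621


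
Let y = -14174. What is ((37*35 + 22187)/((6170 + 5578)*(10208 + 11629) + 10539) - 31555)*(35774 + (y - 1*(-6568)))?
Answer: -228033654939161624/256551615 ≈ -8.8884e+8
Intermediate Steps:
((37*35 + 22187)/((6170 + 5578)*(10208 + 11629) + 10539) - 31555)*(35774 + (y - 1*(-6568))) = ((37*35 + 22187)/((6170 + 5578)*(10208 + 11629) + 10539) - 31555)*(35774 + (-14174 - 1*(-6568))) = ((1295 + 22187)/(11748*21837 + 10539) - 31555)*(35774 + (-14174 + 6568)) = (23482/(256541076 + 10539) - 31555)*(35774 - 7606) = (23482/256551615 - 31555)*28168 = -8095486187843/256551615*28168 = -228033654939161624/256551615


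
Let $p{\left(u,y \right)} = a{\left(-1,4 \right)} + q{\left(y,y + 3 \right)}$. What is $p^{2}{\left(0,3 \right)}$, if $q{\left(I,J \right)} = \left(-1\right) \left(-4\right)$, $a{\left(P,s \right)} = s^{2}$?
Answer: $400$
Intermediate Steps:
$q{\left(I,J \right)} = 4$
$p{\left(u,y \right)} = 20$ ($p{\left(u,y \right)} = 4^{2} + 4 = 16 + 4 = 20$)
$p^{2}{\left(0,3 \right)} = 20^{2} = 400$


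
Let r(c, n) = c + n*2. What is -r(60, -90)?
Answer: 120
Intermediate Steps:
r(c, n) = c + 2*n
-r(60, -90) = -(60 + 2*(-90)) = -(60 - 180) = -1*(-120) = 120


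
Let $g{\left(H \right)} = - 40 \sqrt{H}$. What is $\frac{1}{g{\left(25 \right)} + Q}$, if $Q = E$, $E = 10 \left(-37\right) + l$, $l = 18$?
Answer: $- \frac{1}{552} \approx -0.0018116$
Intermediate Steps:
$E = -352$ ($E = 10 \left(-37\right) + 18 = -370 + 18 = -352$)
$Q = -352$
$\frac{1}{g{\left(25 \right)} + Q} = \frac{1}{- 40 \sqrt{25} - 352} = \frac{1}{\left(-40\right) 5 - 352} = \frac{1}{-200 - 352} = \frac{1}{-552} = - \frac{1}{552}$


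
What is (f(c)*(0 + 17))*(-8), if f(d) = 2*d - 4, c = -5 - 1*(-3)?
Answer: 1088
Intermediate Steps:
c = -2 (c = -5 + 3 = -2)
f(d) = -4 + 2*d
(f(c)*(0 + 17))*(-8) = ((-4 + 2*(-2))*(0 + 17))*(-8) = ((-4 - 4)*17)*(-8) = -8*17*(-8) = -136*(-8) = 1088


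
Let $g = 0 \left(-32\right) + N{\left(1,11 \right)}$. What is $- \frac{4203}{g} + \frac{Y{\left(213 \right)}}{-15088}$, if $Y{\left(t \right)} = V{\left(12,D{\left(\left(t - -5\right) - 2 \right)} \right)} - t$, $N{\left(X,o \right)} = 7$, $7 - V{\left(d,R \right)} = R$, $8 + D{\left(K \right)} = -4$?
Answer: $- \frac{31706753}{52808} \approx -600.42$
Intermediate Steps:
$D{\left(K \right)} = -12$ ($D{\left(K \right)} = -8 - 4 = -12$)
$V{\left(d,R \right)} = 7 - R$
$Y{\left(t \right)} = 19 - t$ ($Y{\left(t \right)} = \left(7 - -12\right) - t = \left(7 + 12\right) - t = 19 - t$)
$g = 7$ ($g = 0 \left(-32\right) + 7 = 0 + 7 = 7$)
$- \frac{4203}{g} + \frac{Y{\left(213 \right)}}{-15088} = - \frac{4203}{7} + \frac{19 - 213}{-15088} = \left(-4203\right) \frac{1}{7} + \left(19 - 213\right) \left(- \frac{1}{15088}\right) = - \frac{4203}{7} - - \frac{97}{7544} = - \frac{4203}{7} + \frac{97}{7544} = - \frac{31706753}{52808}$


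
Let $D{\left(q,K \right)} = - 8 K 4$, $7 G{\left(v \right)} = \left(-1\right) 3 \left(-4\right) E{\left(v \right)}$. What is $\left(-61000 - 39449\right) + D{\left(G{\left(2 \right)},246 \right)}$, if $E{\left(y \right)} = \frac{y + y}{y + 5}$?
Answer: $-108321$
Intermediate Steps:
$E{\left(y \right)} = \frac{2 y}{5 + y}$
$G{\left(v \right)} = \frac{24 v}{7 \left(5 + v\right)}$ ($G{\left(v \right)} = \frac{\left(-1\right) 3 \left(-4\right) \frac{2 v}{5 + v}}{7} = \frac{\left(-3\right) \left(-4\right) \frac{2 v}{5 + v}}{7} = \frac{12 \frac{2 v}{5 + v}}{7} = \frac{24 v \frac{1}{5 + v}}{7} = \frac{24 v}{7 \left(5 + v\right)}$)
$D{\left(q,K \right)} = - 32 K$
$\left(-61000 - 39449\right) + D{\left(G{\left(2 \right)},246 \right)} = \left(-61000 - 39449\right) - 7872 = -100449 - 7872 = -108321$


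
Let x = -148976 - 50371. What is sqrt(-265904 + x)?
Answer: I*sqrt(465251) ≈ 682.09*I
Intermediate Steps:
x = -199347
sqrt(-265904 + x) = sqrt(-265904 - 199347) = sqrt(-465251) = I*sqrt(465251)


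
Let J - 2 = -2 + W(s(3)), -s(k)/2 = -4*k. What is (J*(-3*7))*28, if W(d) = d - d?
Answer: 0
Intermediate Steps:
s(k) = 8*k (s(k) = -(-8)*k = 8*k)
W(d) = 0
J = 0 (J = 2 + (-2 + 0) = 2 - 2 = 0)
(J*(-3*7))*28 = (0*(-3*7))*28 = (0*(-21))*28 = 0*28 = 0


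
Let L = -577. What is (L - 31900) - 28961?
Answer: -61438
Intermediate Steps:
(L - 31900) - 28961 = (-577 - 31900) - 28961 = -32477 - 28961 = -61438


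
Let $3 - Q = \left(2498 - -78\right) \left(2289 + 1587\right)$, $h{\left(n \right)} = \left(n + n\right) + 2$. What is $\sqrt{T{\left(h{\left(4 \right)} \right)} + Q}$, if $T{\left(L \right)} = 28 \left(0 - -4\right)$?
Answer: $i \sqrt{9984461} \approx 3159.8 i$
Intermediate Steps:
$h{\left(n \right)} = 2 + 2 n$ ($h{\left(n \right)} = 2 n + 2 = 2 + 2 n$)
$Q = -9984573$ ($Q = 3 - \left(2498 - -78\right) \left(2289 + 1587\right) = 3 - \left(2498 + 78\right) 3876 = 3 - 2576 \cdot 3876 = 3 - 9984576 = -9984573$)
$T{\left(L \right)} = 112$ ($T{\left(L \right)} = 28 \left(0 + 4\right) = 28 \cdot 4 = 112$)
$\sqrt{T{\left(h{\left(4 \right)} \right)} + Q} = \sqrt{112 - 9984573} = \sqrt{-9984461} = i \sqrt{9984461}$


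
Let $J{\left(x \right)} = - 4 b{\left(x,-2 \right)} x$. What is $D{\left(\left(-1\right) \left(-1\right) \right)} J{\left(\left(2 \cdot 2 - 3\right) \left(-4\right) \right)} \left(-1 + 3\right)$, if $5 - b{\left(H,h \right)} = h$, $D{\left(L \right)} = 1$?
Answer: $224$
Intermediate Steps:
$b{\left(H,h \right)} = 5 - h$
$J{\left(x \right)} = - 28 x$ ($J{\left(x \right)} = - 4 \left(5 - -2\right) x = - 4 \left(5 + 2\right) x = \left(-4\right) 7 x = - 28 x$)
$D{\left(\left(-1\right) \left(-1\right) \right)} J{\left(\left(2 \cdot 2 - 3\right) \left(-4\right) \right)} \left(-1 + 3\right) = 1 - 28 \left(2 \cdot 2 - 3\right) \left(-4\right) \left(-1 + 3\right) = 1 - 28 \left(4 - 3\right) \left(-4\right) 2 = 1 - 28 \cdot 1 \left(-4\right) 2 = 1 \left(-28\right) \left(-4\right) 2 = 1 \cdot 112 \cdot 2 = 1 \cdot 224 = 224$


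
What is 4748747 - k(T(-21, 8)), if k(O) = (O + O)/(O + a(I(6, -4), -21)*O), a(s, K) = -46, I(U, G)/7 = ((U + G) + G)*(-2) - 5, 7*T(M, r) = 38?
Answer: 213693617/45 ≈ 4.7487e+6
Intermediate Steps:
T(M, r) = 38/7 (T(M, r) = (⅐)*38 = 38/7)
I(U, G) = -35 - 28*G - 14*U (I(U, G) = 7*(((U + G) + G)*(-2) - 5) = 7*(((G + U) + G)*(-2) - 5) = 7*((U + 2*G)*(-2) - 5) = 7*((-4*G - 2*U) - 5) = 7*(-5 - 4*G - 2*U) = -35 - 28*G - 14*U)
k(O) = -2/45 (k(O) = (O + O)/(O - 46*O) = (2*O)/((-45*O)) = (2*O)*(-1/(45*O)) = -2/45)
4748747 - k(T(-21, 8)) = 4748747 - 1*(-2/45) = 4748747 + 2/45 = 213693617/45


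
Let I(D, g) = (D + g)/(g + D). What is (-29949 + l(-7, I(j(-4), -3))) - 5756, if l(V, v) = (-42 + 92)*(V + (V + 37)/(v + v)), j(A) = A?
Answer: -35305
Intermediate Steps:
I(D, g) = 1 (I(D, g) = (D + g)/(D + g) = 1)
l(V, v) = 50*V + 25*(37 + V)/v (l(V, v) = 50*(V + (37 + V)/((2*v))) = 50*(V + (37 + V)*(1/(2*v))) = 50*(V + (37 + V)/(2*v)) = 50*V + 25*(37 + V)/v)
(-29949 + l(-7, I(j(-4), -3))) - 5756 = (-29949 + 25*(37 - 7 + 2*(-7)*1)/1) - 5756 = (-29949 + 25*1*(37 - 7 - 14)) - 5756 = (-29949 + 25*1*16) - 5756 = (-29949 + 400) - 5756 = -29549 - 5756 = -35305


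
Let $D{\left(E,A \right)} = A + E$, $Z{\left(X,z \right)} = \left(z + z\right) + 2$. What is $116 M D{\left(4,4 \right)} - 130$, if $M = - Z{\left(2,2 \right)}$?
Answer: $-5698$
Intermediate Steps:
$Z{\left(X,z \right)} = 2 + 2 z$ ($Z{\left(X,z \right)} = 2 z + 2 = 2 + 2 z$)
$M = -6$ ($M = - (2 + 2 \cdot 2) = - (2 + 4) = \left(-1\right) 6 = -6$)
$116 M D{\left(4,4 \right)} - 130 = 116 \left(- 6 \left(4 + 4\right)\right) - 130 = 116 \left(\left(-6\right) 8\right) - 130 = 116 \left(-48\right) - 130 = -5568 - 130 = -5698$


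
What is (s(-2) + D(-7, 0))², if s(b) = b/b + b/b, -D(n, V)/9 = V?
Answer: 4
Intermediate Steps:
D(n, V) = -9*V
s(b) = 2 (s(b) = 1 + 1 = 2)
(s(-2) + D(-7, 0))² = (2 - 9*0)² = (2 + 0)² = 2² = 4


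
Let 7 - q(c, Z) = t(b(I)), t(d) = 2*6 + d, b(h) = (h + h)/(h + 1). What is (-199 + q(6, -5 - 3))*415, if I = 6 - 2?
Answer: -85324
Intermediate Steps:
I = 4
b(h) = 2*h/(1 + h) (b(h) = (2*h)/(1 + h) = 2*h/(1 + h))
t(d) = 12 + d
q(c, Z) = -33/5 (q(c, Z) = 7 - (12 + 2*4/(1 + 4)) = 7 - (12 + 2*4/5) = 7 - (12 + 2*4*(1/5)) = 7 - (12 + 8/5) = 7 - 1*68/5 = 7 - 68/5 = -33/5)
(-199 + q(6, -5 - 3))*415 = (-199 - 33/5)*415 = -1028/5*415 = -85324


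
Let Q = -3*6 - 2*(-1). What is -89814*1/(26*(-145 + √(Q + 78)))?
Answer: 6511515/272519 + 44907*√62/272519 ≈ 25.191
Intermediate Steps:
Q = -16 (Q = -18 + 2 = -16)
-89814*1/(26*(-145 + √(Q + 78))) = -89814*1/(26*(-145 + √(-16 + 78))) = -89814*1/(26*(-145 + √62)) = -89814/(-3770 + 26*√62)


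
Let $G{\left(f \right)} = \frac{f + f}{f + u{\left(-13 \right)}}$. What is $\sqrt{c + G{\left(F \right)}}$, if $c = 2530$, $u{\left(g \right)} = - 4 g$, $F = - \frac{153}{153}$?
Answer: $\frac{2 \sqrt{1645107}}{51} \approx 50.299$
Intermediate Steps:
$F = -1$ ($F = \left(-153\right) \frac{1}{153} = -1$)
$G{\left(f \right)} = \frac{2 f}{52 + f}$ ($G{\left(f \right)} = \frac{f + f}{f - -52} = \frac{2 f}{f + 52} = \frac{2 f}{52 + f}$)
$\sqrt{c + G{\left(F \right)}} = \sqrt{2530 + 2 \left(-1\right) \frac{1}{52 - 1}} = \sqrt{2530 + 2 \left(-1\right) \frac{1}{51}} = \sqrt{2530 - \frac{2}{51}} = \sqrt{\frac{129028}{51}} = \frac{2 \sqrt{1645107}}{51}$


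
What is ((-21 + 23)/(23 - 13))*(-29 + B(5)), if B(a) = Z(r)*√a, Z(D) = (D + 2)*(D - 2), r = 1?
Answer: -29/5 - 3*√5/5 ≈ -7.1416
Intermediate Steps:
Z(D) = (-2 + D)*(2 + D) (Z(D) = (2 + D)*(-2 + D) = (-2 + D)*(2 + D))
B(a) = -3*√a (B(a) = (-4 + 1²)*√a = (-4 + 1)*√a = -3*√a)
((-21 + 23)/(23 - 13))*(-29 + B(5)) = ((-21 + 23)/(23 - 13))*(-29 - 3*√5) = (2/10)*(-29 - 3*√5) = (2*(⅒))*(-29 - 3*√5) = (-29 - 3*√5)/5 = -29/5 - 3*√5/5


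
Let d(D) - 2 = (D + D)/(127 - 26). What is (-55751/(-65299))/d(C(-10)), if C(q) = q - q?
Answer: 55751/130598 ≈ 0.42689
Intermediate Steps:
C(q) = 0
d(D) = 2 + 2*D/101 (d(D) = 2 + (D + D)/(127 - 26) = 2 + (2*D)/101 = 2 + (2*D)*(1/101) = 2 + 2*D/101)
(-55751/(-65299))/d(C(-10)) = (-55751/(-65299))/(2 + (2/101)*0) = (-55751*(-1/65299))/(2 + 0) = (55751/65299)/2 = (55751/65299)*(1/2) = 55751/130598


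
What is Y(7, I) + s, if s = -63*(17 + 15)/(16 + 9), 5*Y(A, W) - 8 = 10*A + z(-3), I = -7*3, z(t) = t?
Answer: -1641/25 ≈ -65.640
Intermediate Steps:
I = -21
Y(A, W) = 1 + 2*A (Y(A, W) = 8/5 + (10*A - 3)/5 = 8/5 + (-3 + 10*A)/5 = 8/5 + (-⅗ + 2*A) = 1 + 2*A)
s = -2016/25 ≈ -80.640
Y(7, I) + s = (1 + 2*7) - 2016/25 = (1 + 14) - 2016/25 = 15 - 2016/25 = -1641/25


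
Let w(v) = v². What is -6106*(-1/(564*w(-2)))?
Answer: 3053/1128 ≈ 2.7066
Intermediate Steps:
-6106*(-1/(564*w(-2))) = -6106/((-564*(-2)²)) = -6106/((-564*4)) = -6106/(-2256) = -6106*(-1/2256) = 3053/1128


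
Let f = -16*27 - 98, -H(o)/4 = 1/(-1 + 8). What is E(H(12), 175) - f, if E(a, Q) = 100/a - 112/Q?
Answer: 8859/25 ≈ 354.36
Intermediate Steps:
H(o) = -4/7 (H(o) = -4/(-1 + 8) = -4/7)
E(a, Q) = -112/Q + 100/a
f = -530 (f = -432 - 98 = -530)
E(H(12), 175) - f = (-112/175 + 100/(-4/7)) - 1*(-530) = (-112*1/175 + 100*(-7/4)) + 530 = (-16/25 - 175) + 530 = -4391/25 + 530 = 8859/25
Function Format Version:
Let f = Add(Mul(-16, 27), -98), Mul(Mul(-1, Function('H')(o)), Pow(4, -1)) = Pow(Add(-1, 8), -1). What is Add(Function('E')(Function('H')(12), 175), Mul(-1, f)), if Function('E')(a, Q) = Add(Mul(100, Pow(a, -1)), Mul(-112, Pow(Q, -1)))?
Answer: Rational(8859, 25) ≈ 354.36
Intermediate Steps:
Function('H')(o) = Rational(-4, 7) (Function('H')(o) = Mul(-4, Pow(Add(-1, 8), -1)) = Mul(-4, Pow(7, -1)) = Mul(-4, Rational(1, 7)) = Rational(-4, 7))
Function('E')(a, Q) = Add(Mul(-112, Pow(Q, -1)), Mul(100, Pow(a, -1)))
f = -530 (f = Add(-432, -98) = -530)
Add(Function('E')(Function('H')(12), 175), Mul(-1, f)) = Add(Add(Mul(-112, Pow(175, -1)), Mul(100, Pow(Rational(-4, 7), -1))), Mul(-1, -530)) = Add(Add(Mul(-112, Rational(1, 175)), Mul(100, Rational(-7, 4))), 530) = Add(Add(Rational(-16, 25), -175), 530) = Add(Rational(-4391, 25), 530) = Rational(8859, 25)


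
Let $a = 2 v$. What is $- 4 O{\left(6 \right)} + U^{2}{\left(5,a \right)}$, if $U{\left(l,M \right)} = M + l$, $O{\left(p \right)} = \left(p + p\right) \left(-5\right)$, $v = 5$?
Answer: $465$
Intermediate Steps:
$O{\left(p \right)} = - 10 p$ ($O{\left(p \right)} = 2 p \left(-5\right) = - 10 p$)
$a = 10$ ($a = 2 \cdot 5 = 10$)
$- 4 O{\left(6 \right)} + U^{2}{\left(5,a \right)} = - 4 \left(\left(-10\right) 6\right) + \left(10 + 5\right)^{2} = \left(-4\right) \left(-60\right) + 15^{2} = 240 + 225 = 465$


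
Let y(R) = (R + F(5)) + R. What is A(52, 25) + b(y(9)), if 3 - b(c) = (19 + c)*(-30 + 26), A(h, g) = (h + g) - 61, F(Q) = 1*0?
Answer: 167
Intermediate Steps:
F(Q) = 0
A(h, g) = -61 + g + h (A(h, g) = (g + h) - 61 = -61 + g + h)
y(R) = 2*R (y(R) = (R + 0) + R = R + R = 2*R)
b(c) = 79 + 4*c (b(c) = 3 - (19 + c)*(-30 + 26) = 3 - (19 + c)*(-4) = 3 - (-76 - 4*c) = 3 + (76 + 4*c) = 79 + 4*c)
A(52, 25) + b(y(9)) = (-61 + 25 + 52) + (79 + 4*(2*9)) = 16 + (79 + 4*18) = 16 + (79 + 72) = 16 + 151 = 167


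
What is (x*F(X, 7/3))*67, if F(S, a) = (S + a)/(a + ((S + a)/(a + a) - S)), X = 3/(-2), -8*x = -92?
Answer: 53935/337 ≈ 160.04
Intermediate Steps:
x = 23/2 (x = -⅛*(-92) = 23/2 ≈ 11.500)
X = -3/2 (X = 3*(-½) = -3/2 ≈ -1.5000)
F(S, a) = (S + a)/(a - S + (S + a)/(2*a)) (F(S, a) = (S + a)/(a + ((S + a)/((2*a)) - S)) = (S + a)/(a + ((S + a)*(1/(2*a)) - S)) = (S + a)/(a + ((S + a)/(2*a) - S)) = (S + a)/(a + (-S + (S + a)/(2*a))) = (S + a)/(a - S + (S + a)/(2*a)))
(x*F(X, 7/3))*67 = (23*(2*(7/3)*(-3/2 + 7/3)/(-3/2 + 7/3 + 2*(7/3)² - 2*(-3/2)*7/3))/2)*67 = (23*(2*(7/3)*(⅚)/(-3/2 + 7/3 + 2*(49/9) + 7))/2)*67 = (23*(2*(7/3)*(⅚)/(-3/2 + 7/3 + 98/9 + 7))/2)*67 = (23*(2*(7/3)*(⅚)/(337/18))/2)*67 = (23*(2*(7/3)*(18/337)*(⅚))/2)*67 = ((23/2)*(70/337))*67 = (805/337)*67 = 53935/337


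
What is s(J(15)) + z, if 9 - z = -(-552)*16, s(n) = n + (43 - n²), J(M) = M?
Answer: -8990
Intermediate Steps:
s(n) = 43 + n - n²
z = -8823 (z = 9 - (-92)*(-6*16) = 9 - (-92)*(-96) = 9 - 1*8832 = 9 - 8832 = -8823)
s(J(15)) + z = (43 + 15 - 1*15²) - 8823 = (43 + 15 - 1*225) - 8823 = (43 + 15 - 225) - 8823 = -167 - 8823 = -8990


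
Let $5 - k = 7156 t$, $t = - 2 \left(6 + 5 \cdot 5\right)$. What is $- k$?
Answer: $-443677$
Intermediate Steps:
$t = -62$ ($t = - 2 \left(6 + 25\right) = \left(-2\right) 31 = -62$)
$k = 443677$ ($k = 5 - 7156 \left(-62\right) = 5 - -443672 = 5 + 443672 = 443677$)
$- k = \left(-1\right) 443677 = -443677$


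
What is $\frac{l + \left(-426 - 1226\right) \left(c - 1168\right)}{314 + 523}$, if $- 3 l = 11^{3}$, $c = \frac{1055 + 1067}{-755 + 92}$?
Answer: $\frac{1282493761}{554931} \approx 2311.1$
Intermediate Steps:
$c = - \frac{2122}{663}$ ($c = \frac{2122}{-663} = 2122 \left(- \frac{1}{663}\right) = - \frac{2122}{663} \approx -3.2006$)
$l = - \frac{1331}{3}$ ($l = - \frac{11^{3}}{3} = \left(- \frac{1}{3}\right) 1331 = - \frac{1331}{3} \approx -443.67$)
$\frac{l + \left(-426 - 1226\right) \left(c - 1168\right)}{314 + 523} = \frac{- \frac{1331}{3} + \left(-426 - 1226\right) \left(- \frac{2122}{663} - 1168\right)}{314 + 523} = \frac{- \frac{1331}{3} - - \frac{1282787912}{663}}{837} = \left(- \frac{1331}{3} + \frac{1282787912}{663}\right) \frac{1}{837} = \frac{1282493761}{663} \cdot \frac{1}{837} = \frac{1282493761}{554931}$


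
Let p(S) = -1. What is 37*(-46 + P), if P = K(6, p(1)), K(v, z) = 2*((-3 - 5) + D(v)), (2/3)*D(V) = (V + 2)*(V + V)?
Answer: 8362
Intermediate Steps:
D(V) = 3*V*(2 + V) (D(V) = 3*((V + 2)*(V + V))/2 = 3*((2 + V)*(2*V))/2 = 3*(2*V*(2 + V))/2 = 3*V*(2 + V))
K(v, z) = -16 + 6*v*(2 + v) (K(v, z) = 2*((-3 - 5) + 3*v*(2 + v)) = 2*(-8 + 3*v*(2 + v)) = -16 + 6*v*(2 + v))
P = 272 (P = -16 + 6*6*(2 + 6) = -16 + 6*6*8 = -16 + 288 = 272)
37*(-46 + P) = 37*(-46 + 272) = 37*226 = 8362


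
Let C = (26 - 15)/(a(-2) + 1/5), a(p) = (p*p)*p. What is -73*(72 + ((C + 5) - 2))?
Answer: -209510/39 ≈ -5372.1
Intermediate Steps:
a(p) = p³ (a(p) = p²*p = p³)
C = -55/39 (C = (26 - 15)/((-2)³ + 1/5) = 11/(-8 + ⅕) = 11/(-39/5) = 11*(-5/39) = -55/39 ≈ -1.4103)
-73*(72 + ((C + 5) - 2)) = -73*(72 + ((-55/39 + 5) - 2)) = -73*(72 + (140/39 - 2)) = -73*(72 + 62/39) = -73*2870/39 = -209510/39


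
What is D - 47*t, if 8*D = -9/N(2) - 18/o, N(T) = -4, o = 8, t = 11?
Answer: -517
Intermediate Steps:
D = 0 (D = (-9/(-4) - 18/8)/8 = (-9*(-¼) - 18*⅛)/8 = (9/4 - 9/4)/8 = (⅛)*0 = 0)
D - 47*t = 0 - 47*11 = 0 - 517 = -517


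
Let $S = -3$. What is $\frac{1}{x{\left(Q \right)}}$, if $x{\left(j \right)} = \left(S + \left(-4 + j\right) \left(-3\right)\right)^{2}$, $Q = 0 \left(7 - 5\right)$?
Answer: $\frac{1}{81} \approx 0.012346$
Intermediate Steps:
$Q = 0$ ($Q = 0 \cdot 2 = 0$)
$x{\left(j \right)} = \left(9 - 3 j\right)^{2}$ ($x{\left(j \right)} = \left(-3 + \left(-4 + j\right) \left(-3\right)\right)^{2} = \left(-3 - \left(-12 + 3 j\right)\right)^{2} = \left(9 - 3 j\right)^{2}$)
$\frac{1}{x{\left(Q \right)}} = \frac{1}{9 \left(-3 + 0\right)^{2}} = \frac{1}{9 \left(-3\right)^{2}} = \frac{1}{9 \cdot 9} = \frac{1}{81}$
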